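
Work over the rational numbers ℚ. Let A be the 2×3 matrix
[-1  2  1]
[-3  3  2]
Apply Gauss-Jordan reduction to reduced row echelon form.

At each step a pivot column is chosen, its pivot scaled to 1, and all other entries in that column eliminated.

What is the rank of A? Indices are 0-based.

rank = 2

step 1: normalize row 0 (÷-1) = (1, -2, -1)
  row 1: subtract -3×row0 = (0, -3, -1)
step 2: normalize row 1 (÷-3) = (0, 1, 1/3)
  row 0: subtract -2×row1 = (1, 0, -1/3)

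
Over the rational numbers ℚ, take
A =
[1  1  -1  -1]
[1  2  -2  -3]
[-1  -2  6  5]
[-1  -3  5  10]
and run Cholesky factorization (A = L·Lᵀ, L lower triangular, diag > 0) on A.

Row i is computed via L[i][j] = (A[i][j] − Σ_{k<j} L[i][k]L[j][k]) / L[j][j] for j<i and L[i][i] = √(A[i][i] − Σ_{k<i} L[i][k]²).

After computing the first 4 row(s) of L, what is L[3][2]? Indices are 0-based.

L[3][2] = 1

Step 1: L[0][0] = √(1) = 1.
  L[1][0] = (1) / L[0][0] = 1.
Step 2: L[1][1] = √(1) = 1.
  L[2][0] = (-1) / L[0][0] = -1.
  L[2][1] = (-1) / L[1][1] = -1.
Step 3: L[2][2] = √(4) = 2.
  L[3][0] = (-1) / L[0][0] = -1.
  L[3][1] = (-2) / L[1][1] = -2.
  L[3][2] = (2) / L[2][2] = 1.
Step 4: L[3][3] = √(4) = 2.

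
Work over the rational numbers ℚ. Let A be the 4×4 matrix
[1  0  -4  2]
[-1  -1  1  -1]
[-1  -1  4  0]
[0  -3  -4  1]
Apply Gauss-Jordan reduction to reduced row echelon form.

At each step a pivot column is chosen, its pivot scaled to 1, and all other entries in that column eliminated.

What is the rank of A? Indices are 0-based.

rank = 4

step 1: normalize row 0 (÷1) = (1, 0, -4, 2)
  row 1: subtract -1×row0 = (0, -1, -3, 1)
  row 2: subtract -1×row0 = (0, -1, 0, 2)
step 2: normalize row 1 (÷-1) = (0, 1, 3, -1)
  row 2: subtract -1×row1 = (0, 0, 3, 1)
  row 3: subtract -3×row1 = (0, 0, 5, -2)
step 3: normalize row 2 (÷3) = (0, 0, 1, 1/3)
  row 0: subtract -4×row2 = (1, 0, 0, 10/3)
  row 1: subtract 3×row2 = (0, 1, 0, -2)
  row 3: subtract 5×row2 = (0, 0, 0, -11/3)
step 4: normalize row 3 (÷-11/3) = (0, 0, 0, 1)
  row 0: subtract 10/3×row3 = (1, 0, 0, 0)
  row 1: subtract -2×row3 = (0, 1, 0, 0)
  row 2: subtract 1/3×row3 = (0, 0, 1, 0)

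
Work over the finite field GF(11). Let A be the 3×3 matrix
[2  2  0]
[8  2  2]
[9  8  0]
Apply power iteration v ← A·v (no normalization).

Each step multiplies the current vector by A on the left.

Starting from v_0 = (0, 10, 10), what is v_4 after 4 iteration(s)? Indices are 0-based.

v_4 = (10, 4, 2)

v_0 = (0, 10, 10).
v_1 = A·v_0 = (9, 7, 3).
v_2 = A·v_1 = (10, 4, 5).
v_3 = A·v_2 = (6, 10, 1).
v_4 = A·v_3 = (10, 4, 2).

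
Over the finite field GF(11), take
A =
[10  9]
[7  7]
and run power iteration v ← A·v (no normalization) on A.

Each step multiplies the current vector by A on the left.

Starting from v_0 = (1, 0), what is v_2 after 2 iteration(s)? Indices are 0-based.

v_0 = (1, 0).
v_1 = A·v_0 = (10, 7).
v_2 = A·v_1 = (9, 9).

v_2 = (9, 9)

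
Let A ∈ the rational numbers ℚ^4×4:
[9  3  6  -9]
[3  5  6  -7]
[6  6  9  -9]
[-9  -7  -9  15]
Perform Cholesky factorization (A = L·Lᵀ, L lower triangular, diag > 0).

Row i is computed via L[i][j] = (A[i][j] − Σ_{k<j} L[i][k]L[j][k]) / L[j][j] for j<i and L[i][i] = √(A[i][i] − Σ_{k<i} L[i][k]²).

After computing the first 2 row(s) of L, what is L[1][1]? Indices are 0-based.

Step 1: L[0][0] = √(9) = 3.
  L[1][0] = (3) / L[0][0] = 1.
Step 2: L[1][1] = √(4) = 2.

L[1][1] = 2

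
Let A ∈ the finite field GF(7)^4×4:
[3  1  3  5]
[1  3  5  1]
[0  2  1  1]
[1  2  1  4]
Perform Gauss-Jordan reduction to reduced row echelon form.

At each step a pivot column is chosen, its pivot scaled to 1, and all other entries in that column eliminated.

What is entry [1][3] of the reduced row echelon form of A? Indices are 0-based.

step 1: normalize row 0 (÷3) = (1, 5, 1, 4)
  row 1: subtract 1×row0 = (0, 5, 4, 4)
  row 3: subtract 1×row0 = (0, 4, 0, 0)
step 2: normalize row 1 (÷5) = (0, 1, 5, 5)
  row 0: subtract 5×row1 = (1, 0, 4, 0)
  row 2: subtract 2×row1 = (0, 0, 5, 5)
  row 3: subtract 4×row1 = (0, 0, 1, 1)
step 3: normalize row 2 (÷5) = (0, 0, 1, 1)
  row 0: subtract 4×row2 = (1, 0, 0, 3)
  row 1: subtract 5×row2 = (0, 1, 0, 0)
  row 3: subtract 1×row2 = (0, 0, 0, 0)
skip col 3 (zero from row 3)

M[1][3] = 0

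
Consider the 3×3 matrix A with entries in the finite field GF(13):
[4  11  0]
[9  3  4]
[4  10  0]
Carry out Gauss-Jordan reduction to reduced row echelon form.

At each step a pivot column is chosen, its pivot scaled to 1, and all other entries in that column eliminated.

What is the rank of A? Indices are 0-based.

rank = 3

pivot(0,0)=4: scale R0 → (1, 6, 0)
  clear (1,0): R1 −= (9)R0 → (0, 1, 4)
  clear (2,0): R2 −= (4)R0 → (0, 12, 0)
pivot(1,1)=1: scale R1 → (0, 1, 4)
  clear (0,1): R0 −= (6)R1 → (1, 0, 2)
  clear (2,1): R2 −= (12)R1 → (0, 0, 4)
pivot(2,2)=4: scale R2 → (0, 0, 1)
  clear (0,2): R0 −= (2)R2 → (1, 0, 0)
  clear (1,2): R1 −= (4)R2 → (0, 1, 0)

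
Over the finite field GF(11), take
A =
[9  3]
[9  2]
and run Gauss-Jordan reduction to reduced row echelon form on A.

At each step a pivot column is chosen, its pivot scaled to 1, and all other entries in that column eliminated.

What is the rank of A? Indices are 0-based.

rank = 2

pivot(0,0)=9: scale R0 → (1, 4)
  clear (1,0): R1 −= (9)R0 → (0, 10)
pivot(1,1)=10: scale R1 → (0, 1)
  clear (0,1): R0 −= (4)R1 → (1, 0)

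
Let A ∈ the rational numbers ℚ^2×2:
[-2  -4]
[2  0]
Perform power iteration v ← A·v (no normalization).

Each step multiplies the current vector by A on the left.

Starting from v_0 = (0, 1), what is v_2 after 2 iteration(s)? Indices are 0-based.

v_0 = (0, 1).
v_1 = A·v_0 = (-4, 0).
v_2 = A·v_1 = (8, -8).

v_2 = (8, -8)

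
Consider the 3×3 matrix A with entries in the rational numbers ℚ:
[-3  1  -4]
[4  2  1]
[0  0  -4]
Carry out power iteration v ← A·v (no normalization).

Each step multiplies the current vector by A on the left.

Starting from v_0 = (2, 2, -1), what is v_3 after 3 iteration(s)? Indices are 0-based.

v_0 = (2, 2, -1).
v_1 = A·v_0 = (0, 11, 4).
v_2 = A·v_1 = (-5, 26, -16).
v_3 = A·v_2 = (105, 16, 64).

v_3 = (105, 16, 64)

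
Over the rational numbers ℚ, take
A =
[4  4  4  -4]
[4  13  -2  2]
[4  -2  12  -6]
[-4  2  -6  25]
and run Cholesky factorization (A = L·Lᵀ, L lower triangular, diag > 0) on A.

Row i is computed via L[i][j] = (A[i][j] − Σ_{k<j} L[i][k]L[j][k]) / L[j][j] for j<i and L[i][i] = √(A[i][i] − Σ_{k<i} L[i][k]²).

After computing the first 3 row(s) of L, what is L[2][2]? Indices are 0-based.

Step 1: L[0][0] = √(4) = 2.
  L[1][0] = (4) / L[0][0] = 2.
Step 2: L[1][1] = √(9) = 3.
  L[2][0] = (4) / L[0][0] = 2.
  L[2][1] = (-6) / L[1][1] = -2.
Step 3: L[2][2] = √(4) = 2.

L[2][2] = 2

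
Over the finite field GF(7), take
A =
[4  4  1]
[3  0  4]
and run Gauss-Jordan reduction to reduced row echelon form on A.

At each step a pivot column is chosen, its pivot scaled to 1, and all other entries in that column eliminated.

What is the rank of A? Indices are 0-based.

rank = 2

[1] R0 /= 4  ⇒  (1, 1, 2)
     R1 -= 3·R0  ⇒  (0, 4, 5)
[2] R1 /= 4  ⇒  (0, 1, 3)
     R0 -= 1·R1  ⇒  (1, 0, 6)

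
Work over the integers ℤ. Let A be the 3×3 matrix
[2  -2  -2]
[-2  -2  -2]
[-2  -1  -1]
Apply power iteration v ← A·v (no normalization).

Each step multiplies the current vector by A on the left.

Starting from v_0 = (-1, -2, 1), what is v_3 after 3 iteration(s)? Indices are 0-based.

v_0 = (-1, -2, 1).
v_1 = A·v_0 = (0, 4, 3).
v_2 = A·v_1 = (-14, -14, -7).
v_3 = A·v_2 = (14, 70, 49).

v_3 = (14, 70, 49)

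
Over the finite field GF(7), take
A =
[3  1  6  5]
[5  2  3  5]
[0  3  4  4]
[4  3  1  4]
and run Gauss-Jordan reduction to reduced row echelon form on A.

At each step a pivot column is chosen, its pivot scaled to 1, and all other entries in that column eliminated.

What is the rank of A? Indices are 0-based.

rank = 3

[1] R0 /= 3  ⇒  (1, 5, 2, 4)
     R1 -= 5·R0  ⇒  (0, 5, 0, 6)
     R3 -= 4·R0  ⇒  (0, 4, 0, 2)
[2] R1 /= 5  ⇒  (0, 1, 0, 4)
     R0 -= 5·R1  ⇒  (1, 0, 2, 5)
     R2 -= 3·R1  ⇒  (0, 0, 4, 6)
     R3 -= 4·R1  ⇒  (0, 0, 0, 0)
[3] R2 /= 4  ⇒  (0, 0, 1, 5)
     R0 -= 2·R2  ⇒  (1, 0, 0, 2)
column 3 empty below row 3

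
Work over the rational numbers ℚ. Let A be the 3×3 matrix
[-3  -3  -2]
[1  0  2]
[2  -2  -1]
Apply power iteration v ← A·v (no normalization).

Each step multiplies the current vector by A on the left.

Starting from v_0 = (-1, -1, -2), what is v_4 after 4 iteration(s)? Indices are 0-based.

v_4 = (200, -229, -62)

v_0 = (-1, -1, -2).
v_1 = A·v_0 = (10, -5, 2).
v_2 = A·v_1 = (-19, 14, 28).
v_3 = A·v_2 = (-41, 37, -94).
v_4 = A·v_3 = (200, -229, -62).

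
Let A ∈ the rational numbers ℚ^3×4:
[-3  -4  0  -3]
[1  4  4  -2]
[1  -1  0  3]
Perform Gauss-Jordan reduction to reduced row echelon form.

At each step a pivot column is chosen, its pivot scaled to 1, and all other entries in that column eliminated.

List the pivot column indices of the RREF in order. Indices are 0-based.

pivot columns: 0, 1, 2

pivot(0,0)=-3: scale R0 → (1, 4/3, 0, 1)
  clear (1,0): R1 −= (1)R0 → (0, 8/3, 4, -3)
  clear (2,0): R2 −= (1)R0 → (0, -7/3, 0, 2)
pivot(1,1)=8/3: scale R1 → (0, 1, 3/2, -9/8)
  clear (0,1): R0 −= (4/3)R1 → (1, 0, -2, 5/2)
  clear (2,1): R2 −= (-7/3)R1 → (0, 0, 7/2, -5/8)
pivot(2,2)=7/2: scale R2 → (0, 0, 1, -5/28)
  clear (0,2): R0 −= (-2)R2 → (1, 0, 0, 15/7)
  clear (1,2): R1 −= (3/2)R2 → (0, 1, 0, -6/7)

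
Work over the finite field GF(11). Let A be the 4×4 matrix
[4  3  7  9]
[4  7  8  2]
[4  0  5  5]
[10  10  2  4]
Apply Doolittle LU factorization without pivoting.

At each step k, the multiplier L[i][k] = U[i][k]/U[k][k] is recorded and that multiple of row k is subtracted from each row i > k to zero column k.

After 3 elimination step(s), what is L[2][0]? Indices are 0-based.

[col 0] pivot 4
  R1 -= 1*R0 → (0, 4, 1, 4)  (L[1][0] := 1)
  R2 -= 1*R0 → (0, 8, 9, 7)  (L[2][0] := 1)
  R3 -= 8*R0 → (0, 8, 1, 9)  (L[3][0] := 8)
[col 1] pivot 4
  R2 -= 2*R1 → (0, 0, 7, 10)  (L[2][1] := 2)
  R3 -= 2*R1 → (0, 0, 10, 1)  (L[3][1] := 2)
[col 2] pivot 7
  R3 -= 3*R2 → (0, 0, 0, 4)  (L[3][2] := 3)

L[2][0] = 1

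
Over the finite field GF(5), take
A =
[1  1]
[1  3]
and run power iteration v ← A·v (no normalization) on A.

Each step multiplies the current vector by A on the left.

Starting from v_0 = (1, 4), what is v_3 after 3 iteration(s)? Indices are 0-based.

v_3 = (2, 0)

v_0 = (1, 4).
v_1 = A·v_0 = (0, 3).
v_2 = A·v_1 = (3, 4).
v_3 = A·v_2 = (2, 0).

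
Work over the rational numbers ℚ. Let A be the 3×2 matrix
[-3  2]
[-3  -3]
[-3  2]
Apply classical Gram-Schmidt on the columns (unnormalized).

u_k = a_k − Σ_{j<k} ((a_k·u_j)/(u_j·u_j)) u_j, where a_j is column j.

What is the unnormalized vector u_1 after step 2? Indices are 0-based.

Step 1: u_0 = a_0 = (-3, -3, -3).
Step 2: u_1 = a_1 − (-1/9)·u_0 = (5/3, -10/3, 5/3).

u_1 = (5/3, -10/3, 5/3)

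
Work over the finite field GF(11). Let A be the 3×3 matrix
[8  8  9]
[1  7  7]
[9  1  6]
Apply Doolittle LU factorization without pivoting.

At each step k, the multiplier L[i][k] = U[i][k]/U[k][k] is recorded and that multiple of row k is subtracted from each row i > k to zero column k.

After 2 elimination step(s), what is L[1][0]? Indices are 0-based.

L[1][0] = 7

[col 0] pivot 8
  R1 -= 7*R0 → (0, 6, 10)  (L[1][0] := 7)
  R2 -= 8*R0 → (0, 3, 0)  (L[2][0] := 8)
[col 1] pivot 6
  R2 -= 6*R1 → (0, 0, 6)  (L[2][1] := 6)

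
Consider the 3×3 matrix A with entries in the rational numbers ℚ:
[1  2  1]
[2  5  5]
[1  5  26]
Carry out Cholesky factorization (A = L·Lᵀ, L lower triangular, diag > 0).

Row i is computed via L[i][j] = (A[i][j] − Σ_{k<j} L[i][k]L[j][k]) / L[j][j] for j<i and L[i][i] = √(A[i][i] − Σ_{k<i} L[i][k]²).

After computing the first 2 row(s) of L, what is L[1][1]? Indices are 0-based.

Step 1: L[0][0] = √(1) = 1.
  L[1][0] = (2) / L[0][0] = 2.
Step 2: L[1][1] = √(1) = 1.

L[1][1] = 1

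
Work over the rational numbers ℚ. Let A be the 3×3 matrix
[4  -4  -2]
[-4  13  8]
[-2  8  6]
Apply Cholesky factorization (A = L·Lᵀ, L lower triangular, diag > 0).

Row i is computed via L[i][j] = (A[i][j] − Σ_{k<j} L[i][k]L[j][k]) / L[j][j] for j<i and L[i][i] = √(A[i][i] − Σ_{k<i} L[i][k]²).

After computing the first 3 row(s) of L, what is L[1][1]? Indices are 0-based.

Step 1: L[0][0] = √(4) = 2.
  L[1][0] = (-4) / L[0][0] = -2.
Step 2: L[1][1] = √(9) = 3.
  L[2][0] = (-2) / L[0][0] = -1.
  L[2][1] = (6) / L[1][1] = 2.
Step 3: L[2][2] = √(1) = 1.

L[1][1] = 3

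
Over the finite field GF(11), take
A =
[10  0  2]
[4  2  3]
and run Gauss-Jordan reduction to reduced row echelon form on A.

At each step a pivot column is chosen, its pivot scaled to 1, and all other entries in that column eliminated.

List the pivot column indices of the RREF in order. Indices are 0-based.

pivot(0,0)=10: scale R0 → (1, 0, 9)
  clear (1,0): R1 −= (4)R0 → (0, 2, 0)
pivot(1,1)=2: scale R1 → (0, 1, 0)

pivot columns: 0, 1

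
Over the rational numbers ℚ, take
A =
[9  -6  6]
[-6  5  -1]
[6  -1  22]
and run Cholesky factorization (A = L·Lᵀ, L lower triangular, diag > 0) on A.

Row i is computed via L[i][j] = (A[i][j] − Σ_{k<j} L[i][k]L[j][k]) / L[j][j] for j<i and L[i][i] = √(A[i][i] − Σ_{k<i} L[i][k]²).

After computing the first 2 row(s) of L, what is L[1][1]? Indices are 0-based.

L[1][1] = 1

Step 1: L[0][0] = √(9) = 3.
  L[1][0] = (-6) / L[0][0] = -2.
Step 2: L[1][1] = √(1) = 1.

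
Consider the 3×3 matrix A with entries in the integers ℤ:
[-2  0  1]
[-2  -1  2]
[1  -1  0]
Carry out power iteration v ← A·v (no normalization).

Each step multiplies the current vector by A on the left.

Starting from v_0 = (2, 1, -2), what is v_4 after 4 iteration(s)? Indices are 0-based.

v_4 = (36, 69, 20)

v_0 = (2, 1, -2).
v_1 = A·v_0 = (-6, -9, 1).
v_2 = A·v_1 = (13, 23, 3).
v_3 = A·v_2 = (-23, -43, -10).
v_4 = A·v_3 = (36, 69, 20).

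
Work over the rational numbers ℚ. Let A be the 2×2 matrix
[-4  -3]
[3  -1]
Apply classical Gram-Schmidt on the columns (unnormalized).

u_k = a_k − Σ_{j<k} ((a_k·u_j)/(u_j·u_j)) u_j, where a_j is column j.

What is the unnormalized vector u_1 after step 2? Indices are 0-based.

u_1 = (-39/25, -52/25)

Step 1: u_0 = a_0 = (-4, 3).
Step 2: u_1 = a_1 − (9/25)·u_0 = (-39/25, -52/25).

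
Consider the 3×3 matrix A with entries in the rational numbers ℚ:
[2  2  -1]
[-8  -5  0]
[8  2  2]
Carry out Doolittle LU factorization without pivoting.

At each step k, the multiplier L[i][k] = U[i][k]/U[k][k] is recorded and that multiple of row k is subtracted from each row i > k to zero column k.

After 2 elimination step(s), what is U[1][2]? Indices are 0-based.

U[1][2] = -4

[col 0] pivot 2
  R1 -= -4*R0 → (0, 3, -4)  (L[1][0] := -4)
  R2 -= 4*R0 → (0, -6, 6)  (L[2][0] := 4)
[col 1] pivot 3
  R2 -= -2*R1 → (0, 0, -2)  (L[2][1] := -2)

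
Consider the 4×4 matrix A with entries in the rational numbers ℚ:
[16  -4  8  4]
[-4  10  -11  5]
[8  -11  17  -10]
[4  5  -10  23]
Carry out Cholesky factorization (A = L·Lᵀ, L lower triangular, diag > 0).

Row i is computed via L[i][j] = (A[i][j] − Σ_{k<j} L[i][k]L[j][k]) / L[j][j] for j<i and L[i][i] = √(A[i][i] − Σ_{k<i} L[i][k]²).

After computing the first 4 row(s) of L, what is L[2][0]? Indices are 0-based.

L[2][0] = 2

Step 1: L[0][0] = √(16) = 4.
  L[1][0] = (-4) / L[0][0] = -1.
Step 2: L[1][1] = √(9) = 3.
  L[2][0] = (8) / L[0][0] = 2.
  L[2][1] = (-9) / L[1][1] = -3.
Step 3: L[2][2] = √(4) = 2.
  L[3][0] = (4) / L[0][0] = 1.
  L[3][1] = (6) / L[1][1] = 2.
  L[3][2] = (-6) / L[2][2] = -3.
Step 4: L[3][3] = √(9) = 3.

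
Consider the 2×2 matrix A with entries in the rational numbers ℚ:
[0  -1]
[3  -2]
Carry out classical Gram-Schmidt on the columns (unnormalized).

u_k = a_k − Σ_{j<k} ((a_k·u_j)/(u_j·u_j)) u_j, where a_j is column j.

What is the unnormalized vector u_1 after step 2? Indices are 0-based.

u_1 = (-1, 0)

Step 1: u_0 = a_0 = (0, 3).
Step 2: u_1 = a_1 − (-2/3)·u_0 = (-1, 0).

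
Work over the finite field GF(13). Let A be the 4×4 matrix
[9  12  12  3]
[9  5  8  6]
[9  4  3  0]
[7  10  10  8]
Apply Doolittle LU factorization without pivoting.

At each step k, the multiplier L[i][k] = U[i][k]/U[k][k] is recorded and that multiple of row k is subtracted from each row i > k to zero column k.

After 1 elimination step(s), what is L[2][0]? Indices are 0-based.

L[2][0] = 1

Step 1: pivot at (0,0) is 9.
  row1 ← row1 − (1)·row0  ⇒  L[1][0]=1, U row1=(0, 6, 9, 3)
  row2 ← row2 − (1)·row0  ⇒  L[2][0]=1, U row2=(0, 5, 4, 10)
  row3 ← row3 − (8)·row0  ⇒  L[3][0]=8, U row3=(0, 5, 5, 10)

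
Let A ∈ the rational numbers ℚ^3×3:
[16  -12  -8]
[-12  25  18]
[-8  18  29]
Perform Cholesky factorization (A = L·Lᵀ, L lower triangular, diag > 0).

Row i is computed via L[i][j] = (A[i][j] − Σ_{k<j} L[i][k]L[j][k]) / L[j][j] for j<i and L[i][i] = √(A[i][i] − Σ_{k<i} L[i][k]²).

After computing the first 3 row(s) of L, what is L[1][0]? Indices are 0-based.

L[1][0] = -3

Step 1: L[0][0] = √(16) = 4.
  L[1][0] = (-12) / L[0][0] = -3.
Step 2: L[1][1] = √(16) = 4.
  L[2][0] = (-8) / L[0][0] = -2.
  L[2][1] = (12) / L[1][1] = 3.
Step 3: L[2][2] = √(16) = 4.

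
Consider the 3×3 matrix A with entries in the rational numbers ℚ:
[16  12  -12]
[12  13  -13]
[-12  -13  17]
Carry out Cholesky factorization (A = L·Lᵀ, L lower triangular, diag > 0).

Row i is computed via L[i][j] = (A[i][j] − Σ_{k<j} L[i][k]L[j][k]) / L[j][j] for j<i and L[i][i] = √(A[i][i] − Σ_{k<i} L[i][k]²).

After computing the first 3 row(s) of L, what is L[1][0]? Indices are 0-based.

L[1][0] = 3

Step 1: L[0][0] = √(16) = 4.
  L[1][0] = (12) / L[0][0] = 3.
Step 2: L[1][1] = √(4) = 2.
  L[2][0] = (-12) / L[0][0] = -3.
  L[2][1] = (-4) / L[1][1] = -2.
Step 3: L[2][2] = √(4) = 2.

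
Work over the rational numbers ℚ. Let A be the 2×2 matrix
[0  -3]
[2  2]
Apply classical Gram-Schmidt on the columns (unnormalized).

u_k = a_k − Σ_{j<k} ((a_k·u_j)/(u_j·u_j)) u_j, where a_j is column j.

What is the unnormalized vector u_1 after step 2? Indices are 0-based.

u_1 = (-3, 0)

Step 1: u_0 = a_0 = (0, 2).
Step 2: u_1 = a_1 − (1)·u_0 = (-3, 0).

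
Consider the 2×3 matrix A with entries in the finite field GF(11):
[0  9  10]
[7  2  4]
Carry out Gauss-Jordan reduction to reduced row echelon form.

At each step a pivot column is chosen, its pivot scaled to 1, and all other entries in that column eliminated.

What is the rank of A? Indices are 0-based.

rank = 2

step 1: exchange rows 0,1
step 1: normalize row 0 (÷7) = (1, 5, 10)
step 2: normalize row 1 (÷9) = (0, 1, 6)
  row 0: subtract 5×row1 = (1, 0, 2)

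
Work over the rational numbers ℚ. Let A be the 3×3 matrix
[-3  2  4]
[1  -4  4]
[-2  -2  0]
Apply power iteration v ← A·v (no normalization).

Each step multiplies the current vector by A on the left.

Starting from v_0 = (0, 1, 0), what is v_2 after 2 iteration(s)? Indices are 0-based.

v_0 = (0, 1, 0).
v_1 = A·v_0 = (2, -4, -2).
v_2 = A·v_1 = (-22, 10, 4).

v_2 = (-22, 10, 4)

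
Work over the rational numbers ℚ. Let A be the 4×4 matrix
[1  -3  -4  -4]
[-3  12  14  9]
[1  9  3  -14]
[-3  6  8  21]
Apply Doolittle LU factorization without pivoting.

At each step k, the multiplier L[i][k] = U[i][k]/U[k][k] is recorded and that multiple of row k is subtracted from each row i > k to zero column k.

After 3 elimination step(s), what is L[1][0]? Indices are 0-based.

Step 1: pivot at (0,0) is 1.
  row1 ← row1 − (-3)·row0  ⇒  L[1][0]=-3, U row1=(0, 3, 2, -3)
  row2 ← row2 − (1)·row0  ⇒  L[2][0]=1, U row2=(0, 12, 7, -10)
  row3 ← row3 − (-3)·row0  ⇒  L[3][0]=-3, U row3=(0, -3, -4, 9)
Step 2: pivot at (1,1) is 3.
  row2 ← row2 − (4)·row1  ⇒  L[2][1]=4, U row2=(0, 0, -1, 2)
  row3 ← row3 − (-1)·row1  ⇒  L[3][1]=-1, U row3=(0, 0, -2, 6)
Step 3: pivot at (2,2) is -1.
  row3 ← row3 − (2)·row2  ⇒  L[3][2]=2, U row3=(0, 0, 0, 2)

L[1][0] = -3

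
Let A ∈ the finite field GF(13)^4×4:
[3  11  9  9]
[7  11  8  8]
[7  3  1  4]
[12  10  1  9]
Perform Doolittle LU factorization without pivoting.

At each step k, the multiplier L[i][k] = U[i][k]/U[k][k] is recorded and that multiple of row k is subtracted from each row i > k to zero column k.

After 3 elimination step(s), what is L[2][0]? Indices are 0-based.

L[2][0] = 11

[col 0] pivot 3
  R1 -= 11*R0 → (0, 7, 0, 0)  (L[1][0] := 11)
  R2 -= 11*R0 → (0, 12, 6, 9)  (L[2][0] := 11)
  R3 -= 4*R0 → (0, 5, 4, 12)  (L[3][0] := 4)
[col 1] pivot 7
  R2 -= 11*R1 → (0, 0, 6, 9)  (L[2][1] := 11)
  R3 -= 10*R1 → (0, 0, 4, 12)  (L[3][1] := 10)
[col 2] pivot 6
  R3 -= 5*R2 → (0, 0, 0, 6)  (L[3][2] := 5)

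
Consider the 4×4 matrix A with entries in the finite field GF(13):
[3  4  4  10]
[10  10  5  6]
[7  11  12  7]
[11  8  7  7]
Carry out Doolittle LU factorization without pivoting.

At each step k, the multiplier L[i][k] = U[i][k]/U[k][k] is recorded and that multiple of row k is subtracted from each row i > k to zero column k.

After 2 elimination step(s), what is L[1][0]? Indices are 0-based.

k=0: U[0][0]=3
  eliminate (1,0): mult=12, new row 1: (0, 1, 9, 3); set L[1][0]=12
  eliminate (2,0): mult=11, new row 2: (0, 6, 7, 1); set L[2][0]=11
  eliminate (3,0): mult=8, new row 3: (0, 2, 1, 5); set L[3][0]=8
k=1: U[1][1]=1
  eliminate (2,1): mult=6, new row 2: (0, 0, 5, 9); set L[2][1]=6
  eliminate (3,1): mult=2, new row 3: (0, 0, 9, 12); set L[3][1]=2

L[1][0] = 12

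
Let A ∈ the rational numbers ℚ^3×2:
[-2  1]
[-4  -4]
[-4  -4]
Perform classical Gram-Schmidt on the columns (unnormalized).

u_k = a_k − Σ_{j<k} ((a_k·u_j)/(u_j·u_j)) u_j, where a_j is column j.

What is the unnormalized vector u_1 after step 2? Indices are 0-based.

u_1 = (8/3, -2/3, -2/3)

Step 1: u_0 = a_0 = (-2, -4, -4).
Step 2: u_1 = a_1 − (5/6)·u_0 = (8/3, -2/3, -2/3).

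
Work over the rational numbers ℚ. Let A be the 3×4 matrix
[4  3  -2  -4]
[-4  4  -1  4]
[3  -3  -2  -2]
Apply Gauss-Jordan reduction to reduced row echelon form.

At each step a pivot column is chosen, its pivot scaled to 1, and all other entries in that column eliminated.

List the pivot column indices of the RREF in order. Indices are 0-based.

pivot columns: 0, 1, 2

pivot(0,0)=4: scale R0 → (1, 3/4, -1/2, -1)
  clear (1,0): R1 −= (-4)R0 → (0, 7, -3, 0)
  clear (2,0): R2 −= (3)R0 → (0, -21/4, -1/2, 1)
pivot(1,1)=7: scale R1 → (0, 1, -3/7, 0)
  clear (0,1): R0 −= (3/4)R1 → (1, 0, -5/28, -1)
  clear (2,1): R2 −= (-21/4)R1 → (0, 0, -11/4, 1)
pivot(2,2)=-11/4: scale R2 → (0, 0, 1, -4/11)
  clear (0,2): R0 −= (-5/28)R2 → (1, 0, 0, -82/77)
  clear (1,2): R1 −= (-3/7)R2 → (0, 1, 0, -12/77)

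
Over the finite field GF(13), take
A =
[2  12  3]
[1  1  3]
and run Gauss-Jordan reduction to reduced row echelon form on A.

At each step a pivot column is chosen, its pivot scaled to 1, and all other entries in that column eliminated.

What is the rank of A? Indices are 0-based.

rank = 2

pivot(0,0)=2: scale R0 → (1, 6, 8)
  clear (1,0): R1 −= (1)R0 → (0, 8, 8)
pivot(1,1)=8: scale R1 → (0, 1, 1)
  clear (0,1): R0 −= (6)R1 → (1, 0, 2)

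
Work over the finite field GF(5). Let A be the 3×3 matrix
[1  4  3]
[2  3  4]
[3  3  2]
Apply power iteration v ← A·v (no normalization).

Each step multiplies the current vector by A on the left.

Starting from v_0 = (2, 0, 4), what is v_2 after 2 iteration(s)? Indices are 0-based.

v_0 = (2, 0, 4).
v_1 = A·v_0 = (4, 0, 4).
v_2 = A·v_1 = (1, 4, 0).

v_2 = (1, 4, 0)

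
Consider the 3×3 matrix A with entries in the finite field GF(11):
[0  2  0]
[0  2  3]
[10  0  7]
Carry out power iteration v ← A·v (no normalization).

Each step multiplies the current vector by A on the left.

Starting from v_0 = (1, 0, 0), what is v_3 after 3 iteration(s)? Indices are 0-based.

v_0 = (1, 0, 0).
v_1 = A·v_0 = (0, 0, 10).
v_2 = A·v_1 = (0, 8, 4).
v_3 = A·v_2 = (5, 6, 6).

v_3 = (5, 6, 6)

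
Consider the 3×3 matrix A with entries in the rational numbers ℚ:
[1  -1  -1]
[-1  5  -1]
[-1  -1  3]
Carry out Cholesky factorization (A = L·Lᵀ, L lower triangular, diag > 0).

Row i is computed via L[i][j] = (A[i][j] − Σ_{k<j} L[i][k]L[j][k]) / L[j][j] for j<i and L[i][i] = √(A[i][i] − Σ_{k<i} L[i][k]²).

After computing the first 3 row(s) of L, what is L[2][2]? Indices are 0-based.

L[2][2] = 1

Step 1: L[0][0] = √(1) = 1.
  L[1][0] = (-1) / L[0][0] = -1.
Step 2: L[1][1] = √(4) = 2.
  L[2][0] = (-1) / L[0][0] = -1.
  L[2][1] = (-2) / L[1][1] = -1.
Step 3: L[2][2] = √(1) = 1.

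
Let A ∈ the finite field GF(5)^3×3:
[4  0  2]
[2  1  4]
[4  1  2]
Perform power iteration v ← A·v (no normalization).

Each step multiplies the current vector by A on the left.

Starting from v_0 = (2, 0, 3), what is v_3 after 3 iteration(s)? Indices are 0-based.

v_3 = (1, 3, 1)

v_0 = (2, 0, 3).
v_1 = A·v_0 = (4, 1, 4).
v_2 = A·v_1 = (4, 0, 0).
v_3 = A·v_2 = (1, 3, 1).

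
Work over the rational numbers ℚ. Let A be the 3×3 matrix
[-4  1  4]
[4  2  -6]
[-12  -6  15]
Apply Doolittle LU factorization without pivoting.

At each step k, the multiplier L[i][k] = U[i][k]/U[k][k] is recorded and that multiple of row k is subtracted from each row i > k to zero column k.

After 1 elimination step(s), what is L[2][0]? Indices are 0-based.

[col 0] pivot -4
  R1 -= -1*R0 → (0, 3, -2)  (L[1][0] := -1)
  R2 -= 3*R0 → (0, -9, 3)  (L[2][0] := 3)

L[2][0] = 3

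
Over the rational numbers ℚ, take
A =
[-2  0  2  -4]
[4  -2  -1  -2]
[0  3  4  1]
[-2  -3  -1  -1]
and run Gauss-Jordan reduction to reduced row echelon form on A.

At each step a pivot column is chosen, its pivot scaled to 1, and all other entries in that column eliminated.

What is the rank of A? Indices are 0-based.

rank = 4

pivot(0,0)=-2: scale R0 → (1, 0, -1, 2)
  clear (1,0): R1 −= (4)R0 → (0, -2, 3, -10)
  clear (3,0): R3 −= (-2)R0 → (0, -3, -3, 3)
pivot(1,1)=-2: scale R1 → (0, 1, -3/2, 5)
  clear (2,1): R2 −= (3)R1 → (0, 0, 17/2, -14)
  clear (3,1): R3 −= (-3)R1 → (0, 0, -15/2, 18)
pivot(2,2)=17/2: scale R2 → (0, 0, 1, -28/17)
  clear (0,2): R0 −= (-1)R2 → (1, 0, 0, 6/17)
  clear (1,2): R1 −= (-3/2)R2 → (0, 1, 0, 43/17)
  clear (3,2): R3 −= (-15/2)R2 → (0, 0, 0, 96/17)
pivot(3,3)=96/17: scale R3 → (0, 0, 0, 1)
  clear (0,3): R0 −= (6/17)R3 → (1, 0, 0, 0)
  clear (1,3): R1 −= (43/17)R3 → (0, 1, 0, 0)
  clear (2,3): R2 −= (-28/17)R3 → (0, 0, 1, 0)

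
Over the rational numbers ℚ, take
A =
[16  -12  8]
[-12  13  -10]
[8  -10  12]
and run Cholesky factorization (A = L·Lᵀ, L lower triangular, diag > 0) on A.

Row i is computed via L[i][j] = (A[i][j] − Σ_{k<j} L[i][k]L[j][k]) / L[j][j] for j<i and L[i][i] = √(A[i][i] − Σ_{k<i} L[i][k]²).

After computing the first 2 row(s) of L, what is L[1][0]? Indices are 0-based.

L[1][0] = -3

Step 1: L[0][0] = √(16) = 4.
  L[1][0] = (-12) / L[0][0] = -3.
Step 2: L[1][1] = √(4) = 2.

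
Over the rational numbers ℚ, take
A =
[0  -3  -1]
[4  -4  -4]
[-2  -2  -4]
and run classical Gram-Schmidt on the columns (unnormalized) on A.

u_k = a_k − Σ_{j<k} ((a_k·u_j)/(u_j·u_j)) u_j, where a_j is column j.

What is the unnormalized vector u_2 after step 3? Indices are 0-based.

Step 1: u_0 = a_0 = (0, 4, -2).
Step 2: u_1 = a_1 − (-3/5)·u_0 = (-3, -8/5, -16/5).
Step 3: u_2 = a_2 − (-2/5)·u_0 − (111/109)·u_1 = (224/109, -84/109, -168/109).

u_2 = (224/109, -84/109, -168/109)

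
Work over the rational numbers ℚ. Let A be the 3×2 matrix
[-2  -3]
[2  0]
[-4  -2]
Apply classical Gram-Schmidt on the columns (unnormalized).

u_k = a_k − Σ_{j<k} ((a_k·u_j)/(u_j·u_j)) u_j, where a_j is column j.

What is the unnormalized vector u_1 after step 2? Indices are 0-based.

Step 1: u_0 = a_0 = (-2, 2, -4).
Step 2: u_1 = a_1 − (7/12)·u_0 = (-11/6, -7/6, 1/3).

u_1 = (-11/6, -7/6, 1/3)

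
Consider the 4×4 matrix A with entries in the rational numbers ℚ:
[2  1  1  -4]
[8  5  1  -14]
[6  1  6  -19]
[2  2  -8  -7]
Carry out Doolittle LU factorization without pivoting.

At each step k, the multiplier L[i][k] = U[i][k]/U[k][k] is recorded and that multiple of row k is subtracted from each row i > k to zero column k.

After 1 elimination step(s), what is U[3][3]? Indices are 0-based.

k=0: U[0][0]=2
  eliminate (1,0): mult=4, new row 1: (0, 1, -3, 2); set L[1][0]=4
  eliminate (2,0): mult=3, new row 2: (0, -2, 3, -7); set L[2][0]=3
  eliminate (3,0): mult=1, new row 3: (0, 1, -9, -3); set L[3][0]=1

U[3][3] = -3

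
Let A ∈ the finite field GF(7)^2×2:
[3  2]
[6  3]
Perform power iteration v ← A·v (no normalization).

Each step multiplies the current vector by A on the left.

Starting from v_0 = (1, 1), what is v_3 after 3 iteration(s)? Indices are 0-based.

v_0 = (1, 1).
v_1 = A·v_0 = (5, 2).
v_2 = A·v_1 = (5, 1).
v_3 = A·v_2 = (3, 5).

v_3 = (3, 5)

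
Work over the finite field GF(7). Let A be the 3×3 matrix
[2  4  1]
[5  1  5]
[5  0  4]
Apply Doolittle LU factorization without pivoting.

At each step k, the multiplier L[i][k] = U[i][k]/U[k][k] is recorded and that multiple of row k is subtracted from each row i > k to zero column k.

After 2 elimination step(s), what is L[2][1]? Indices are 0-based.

Step 1: pivot at (0,0) is 2.
  row1 ← row1 − (6)·row0  ⇒  L[1][0]=6, U row1=(0, 5, 6)
  row2 ← row2 − (6)·row0  ⇒  L[2][0]=6, U row2=(0, 4, 5)
Step 2: pivot at (1,1) is 5.
  row2 ← row2 − (5)·row1  ⇒  L[2][1]=5, U row2=(0, 0, 3)

L[2][1] = 5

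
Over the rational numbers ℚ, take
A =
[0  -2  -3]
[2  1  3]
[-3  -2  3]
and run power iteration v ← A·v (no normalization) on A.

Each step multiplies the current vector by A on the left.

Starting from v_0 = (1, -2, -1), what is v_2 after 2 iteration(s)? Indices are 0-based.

v_2 = (12, 5, -21)

v_0 = (1, -2, -1).
v_1 = A·v_0 = (7, -3, -2).
v_2 = A·v_1 = (12, 5, -21).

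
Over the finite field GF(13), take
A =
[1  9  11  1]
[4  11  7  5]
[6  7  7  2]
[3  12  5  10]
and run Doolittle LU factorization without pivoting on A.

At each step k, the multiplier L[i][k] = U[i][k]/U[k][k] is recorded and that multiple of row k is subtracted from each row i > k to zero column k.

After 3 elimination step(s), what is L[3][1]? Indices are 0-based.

L[3][1] = 11

k=0: U[0][0]=1
  eliminate (1,0): mult=4, new row 1: (0, 1, 2, 1); set L[1][0]=4
  eliminate (2,0): mult=6, new row 2: (0, 5, 6, 9); set L[2][0]=6
  eliminate (3,0): mult=3, new row 3: (0, 11, 11, 7); set L[3][0]=3
k=1: U[1][1]=1
  eliminate (2,1): mult=5, new row 2: (0, 0, 9, 4); set L[2][1]=5
  eliminate (3,1): mult=11, new row 3: (0, 0, 2, 9); set L[3][1]=11
k=2: U[2][2]=9
  eliminate (3,2): mult=6, new row 3: (0, 0, 0, 11); set L[3][2]=6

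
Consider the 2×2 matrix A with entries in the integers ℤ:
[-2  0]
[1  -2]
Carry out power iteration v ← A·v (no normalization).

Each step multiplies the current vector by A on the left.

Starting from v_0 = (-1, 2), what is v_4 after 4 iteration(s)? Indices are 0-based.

v_0 = (-1, 2).
v_1 = A·v_0 = (2, -5).
v_2 = A·v_1 = (-4, 12).
v_3 = A·v_2 = (8, -28).
v_4 = A·v_3 = (-16, 64).

v_4 = (-16, 64)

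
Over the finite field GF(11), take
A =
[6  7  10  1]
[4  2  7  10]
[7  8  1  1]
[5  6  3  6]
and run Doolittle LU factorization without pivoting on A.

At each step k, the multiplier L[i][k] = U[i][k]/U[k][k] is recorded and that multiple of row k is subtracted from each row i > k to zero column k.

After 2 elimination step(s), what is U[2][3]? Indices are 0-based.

[col 0] pivot 6
  R1 -= 8*R0 → (0, 1, 4, 2)  (L[1][0] := 8)
  R2 -= 3*R0 → (0, 9, 4, 9)  (L[2][0] := 3)
  R3 -= 10*R0 → (0, 2, 2, 7)  (L[3][0] := 10)
[col 1] pivot 1
  R2 -= 9*R1 → (0, 0, 1, 2)  (L[2][1] := 9)
  R3 -= 2*R1 → (0, 0, 5, 3)  (L[3][1] := 2)

U[2][3] = 2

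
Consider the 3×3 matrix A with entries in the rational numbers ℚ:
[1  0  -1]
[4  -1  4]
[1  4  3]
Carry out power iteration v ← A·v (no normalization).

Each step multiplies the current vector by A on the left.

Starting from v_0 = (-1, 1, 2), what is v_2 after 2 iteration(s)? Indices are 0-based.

v_0 = (-1, 1, 2).
v_1 = A·v_0 = (-3, 3, 9).
v_2 = A·v_1 = (-12, 21, 36).

v_2 = (-12, 21, 36)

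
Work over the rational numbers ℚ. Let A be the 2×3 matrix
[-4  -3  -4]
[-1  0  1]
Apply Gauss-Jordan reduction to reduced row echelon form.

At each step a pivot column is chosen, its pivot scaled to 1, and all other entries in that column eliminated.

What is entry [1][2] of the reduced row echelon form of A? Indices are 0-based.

pivot(0,0)=-4: scale R0 → (1, 3/4, 1)
  clear (1,0): R1 −= (-1)R0 → (0, 3/4, 2)
pivot(1,1)=3/4: scale R1 → (0, 1, 8/3)
  clear (0,1): R0 −= (3/4)R1 → (1, 0, -1)

M[1][2] = 8/3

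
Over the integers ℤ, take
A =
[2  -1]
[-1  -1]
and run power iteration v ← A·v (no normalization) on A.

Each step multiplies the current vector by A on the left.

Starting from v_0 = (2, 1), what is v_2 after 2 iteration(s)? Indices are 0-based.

v_2 = (9, 0)

v_0 = (2, 1).
v_1 = A·v_0 = (3, -3).
v_2 = A·v_1 = (9, 0).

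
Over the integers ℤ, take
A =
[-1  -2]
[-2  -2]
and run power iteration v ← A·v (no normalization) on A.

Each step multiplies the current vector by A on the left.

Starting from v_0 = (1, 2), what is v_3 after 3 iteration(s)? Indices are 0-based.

v_3 = (-61, -78)

v_0 = (1, 2).
v_1 = A·v_0 = (-5, -6).
v_2 = A·v_1 = (17, 22).
v_3 = A·v_2 = (-61, -78).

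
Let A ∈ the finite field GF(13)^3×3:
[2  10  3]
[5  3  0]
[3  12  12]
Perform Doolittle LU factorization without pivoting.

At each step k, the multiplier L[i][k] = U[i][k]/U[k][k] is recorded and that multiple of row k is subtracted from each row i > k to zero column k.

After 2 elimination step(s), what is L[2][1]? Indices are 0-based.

L[2][1] = 9

Step 1: pivot at (0,0) is 2.
  row1 ← row1 − (9)·row0  ⇒  L[1][0]=9, U row1=(0, 4, 12)
  row2 ← row2 − (8)·row0  ⇒  L[2][0]=8, U row2=(0, 10, 1)
Step 2: pivot at (1,1) is 4.
  row2 ← row2 − (9)·row1  ⇒  L[2][1]=9, U row2=(0, 0, 10)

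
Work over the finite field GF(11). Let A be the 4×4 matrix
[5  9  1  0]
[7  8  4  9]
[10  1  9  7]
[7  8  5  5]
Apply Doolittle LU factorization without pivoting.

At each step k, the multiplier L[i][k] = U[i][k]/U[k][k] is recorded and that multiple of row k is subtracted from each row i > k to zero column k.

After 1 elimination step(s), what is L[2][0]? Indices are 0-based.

L[2][0] = 2

Step 1: pivot at (0,0) is 5.
  row1 ← row1 − (8)·row0  ⇒  L[1][0]=8, U row1=(0, 2, 7, 9)
  row2 ← row2 − (2)·row0  ⇒  L[2][0]=2, U row2=(0, 5, 7, 7)
  row3 ← row3 − (8)·row0  ⇒  L[3][0]=8, U row3=(0, 2, 8, 5)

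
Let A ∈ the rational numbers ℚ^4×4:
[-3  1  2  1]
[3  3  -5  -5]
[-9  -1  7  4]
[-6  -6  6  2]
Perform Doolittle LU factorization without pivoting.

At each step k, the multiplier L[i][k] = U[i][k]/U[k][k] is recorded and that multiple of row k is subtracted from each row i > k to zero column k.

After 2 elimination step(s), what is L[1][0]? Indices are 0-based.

[col 0] pivot -3
  R1 -= -1*R0 → (0, 4, -3, -4)  (L[1][0] := -1)
  R2 -= 3*R0 → (0, -4, 1, 1)  (L[2][0] := 3)
  R3 -= 2*R0 → (0, -8, 2, 0)  (L[3][0] := 2)
[col 1] pivot 4
  R2 -= -1*R1 → (0, 0, -2, -3)  (L[2][1] := -1)
  R3 -= -2*R1 → (0, 0, -4, -8)  (L[3][1] := -2)

L[1][0] = -1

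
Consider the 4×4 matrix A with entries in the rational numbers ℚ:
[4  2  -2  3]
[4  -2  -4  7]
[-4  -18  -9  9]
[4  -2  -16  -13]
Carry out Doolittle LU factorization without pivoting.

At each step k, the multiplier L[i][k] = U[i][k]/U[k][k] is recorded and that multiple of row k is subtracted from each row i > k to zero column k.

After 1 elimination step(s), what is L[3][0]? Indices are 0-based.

Step 1: pivot at (0,0) is 4.
  row1 ← row1 − (1)·row0  ⇒  L[1][0]=1, U row1=(0, -4, -2, 4)
  row2 ← row2 − (-1)·row0  ⇒  L[2][0]=-1, U row2=(0, -16, -11, 12)
  row3 ← row3 − (1)·row0  ⇒  L[3][0]=1, U row3=(0, -4, -14, -16)

L[3][0] = 1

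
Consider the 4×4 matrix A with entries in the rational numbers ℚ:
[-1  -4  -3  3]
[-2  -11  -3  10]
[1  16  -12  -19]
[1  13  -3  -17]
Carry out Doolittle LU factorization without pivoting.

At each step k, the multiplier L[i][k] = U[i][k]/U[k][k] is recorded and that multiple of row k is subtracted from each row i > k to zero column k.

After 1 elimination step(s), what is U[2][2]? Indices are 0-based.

U[2][2] = -15

[col 0] pivot -1
  R1 -= 2*R0 → (0, -3, 3, 4)  (L[1][0] := 2)
  R2 -= -1*R0 → (0, 12, -15, -16)  (L[2][0] := -1)
  R3 -= -1*R0 → (0, 9, -6, -14)  (L[3][0] := -1)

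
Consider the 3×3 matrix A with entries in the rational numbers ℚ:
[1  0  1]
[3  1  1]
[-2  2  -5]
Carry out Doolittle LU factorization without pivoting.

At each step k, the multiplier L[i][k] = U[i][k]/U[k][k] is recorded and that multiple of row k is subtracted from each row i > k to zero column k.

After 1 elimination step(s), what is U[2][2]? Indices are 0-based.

U[2][2] = -3

Step 1: pivot at (0,0) is 1.
  row1 ← row1 − (3)·row0  ⇒  L[1][0]=3, U row1=(0, 1, -2)
  row2 ← row2 − (-2)·row0  ⇒  L[2][0]=-2, U row2=(0, 2, -3)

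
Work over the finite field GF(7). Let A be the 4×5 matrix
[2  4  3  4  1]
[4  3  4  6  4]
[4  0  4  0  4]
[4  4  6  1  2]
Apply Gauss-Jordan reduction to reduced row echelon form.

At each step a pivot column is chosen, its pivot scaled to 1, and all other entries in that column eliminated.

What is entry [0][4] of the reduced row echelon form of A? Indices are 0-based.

M[0][4] = 2

pivot(0,0)=2: scale R0 → (1, 2, 5, 2, 4)
  clear (1,0): R1 −= (4)R0 → (0, 2, 5, 5, 2)
  clear (2,0): R2 −= (4)R0 → (0, 6, 5, 6, 2)
  clear (3,0): R3 −= (4)R0 → (0, 3, 0, 0, 0)
pivot(1,1)=2: scale R1 → (0, 1, 6, 6, 1)
  clear (0,1): R0 −= (2)R1 → (1, 0, 0, 4, 2)
  clear (2,1): R2 −= (6)R1 → (0, 0, 4, 5, 3)
  clear (3,1): R3 −= (3)R1 → (0, 0, 3, 3, 4)
pivot(2,2)=4: scale R2 → (0, 0, 1, 3, 6)
  clear (1,2): R1 −= (6)R2 → (0, 1, 0, 2, 0)
  clear (3,2): R3 −= (3)R2 → (0, 0, 0, 1, 0)
pivot(3,3)=1: scale R3 → (0, 0, 0, 1, 0)
  clear (0,3): R0 −= (4)R3 → (1, 0, 0, 0, 2)
  clear (1,3): R1 −= (2)R3 → (0, 1, 0, 0, 0)
  clear (2,3): R2 −= (3)R3 → (0, 0, 1, 0, 6)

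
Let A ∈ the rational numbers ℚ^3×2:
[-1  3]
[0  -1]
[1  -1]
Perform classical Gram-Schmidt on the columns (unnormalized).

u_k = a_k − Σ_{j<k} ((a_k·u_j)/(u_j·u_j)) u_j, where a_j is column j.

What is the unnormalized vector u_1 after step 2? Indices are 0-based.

u_1 = (1, -1, 1)

Step 1: u_0 = a_0 = (-1, 0, 1).
Step 2: u_1 = a_1 − (-2)·u_0 = (1, -1, 1).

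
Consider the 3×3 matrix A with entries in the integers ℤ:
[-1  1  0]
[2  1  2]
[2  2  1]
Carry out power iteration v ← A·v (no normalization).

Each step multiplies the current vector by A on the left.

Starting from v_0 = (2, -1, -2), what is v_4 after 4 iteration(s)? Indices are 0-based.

v_0 = (2, -1, -2).
v_1 = A·v_0 = (-3, -1, 0).
v_2 = A·v_1 = (2, -7, -8).
v_3 = A·v_2 = (-9, -19, -18).
v_4 = A·v_3 = (-10, -73, -74).

v_4 = (-10, -73, -74)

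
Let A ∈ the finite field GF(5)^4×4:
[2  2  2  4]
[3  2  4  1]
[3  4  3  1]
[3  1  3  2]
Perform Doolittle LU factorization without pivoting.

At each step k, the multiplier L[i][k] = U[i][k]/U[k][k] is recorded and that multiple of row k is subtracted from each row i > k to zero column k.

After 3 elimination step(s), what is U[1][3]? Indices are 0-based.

Step 1: pivot at (0,0) is 2.
  row1 ← row1 − (4)·row0  ⇒  L[1][0]=4, U row1=(0, 4, 1, 0)
  row2 ← row2 − (4)·row0  ⇒  L[2][0]=4, U row2=(0, 1, 0, 0)
  row3 ← row3 − (4)·row0  ⇒  L[3][0]=4, U row3=(0, 3, 0, 1)
Step 2: pivot at (1,1) is 4.
  row2 ← row2 − (4)·row1  ⇒  L[2][1]=4, U row2=(0, 0, 1, 0)
  row3 ← row3 − (2)·row1  ⇒  L[3][1]=2, U row3=(0, 0, 3, 1)
Step 3: pivot at (2,2) is 1.
  row3 ← row3 − (3)·row2  ⇒  L[3][2]=3, U row3=(0, 0, 0, 1)

U[1][3] = 0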